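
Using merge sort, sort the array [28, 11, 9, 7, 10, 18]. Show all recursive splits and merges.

Merge sort trace:

Split: [28, 11, 9, 7, 10, 18] -> [28, 11, 9] and [7, 10, 18]
  Split: [28, 11, 9] -> [28] and [11, 9]
    Split: [11, 9] -> [11] and [9]
    Merge: [11] + [9] -> [9, 11]
  Merge: [28] + [9, 11] -> [9, 11, 28]
  Split: [7, 10, 18] -> [7] and [10, 18]
    Split: [10, 18] -> [10] and [18]
    Merge: [10] + [18] -> [10, 18]
  Merge: [7] + [10, 18] -> [7, 10, 18]
Merge: [9, 11, 28] + [7, 10, 18] -> [7, 9, 10, 11, 18, 28]

Final sorted array: [7, 9, 10, 11, 18, 28]

The merge sort proceeds by recursively splitting the array and merging sorted halves.
After all merges, the sorted array is [7, 9, 10, 11, 18, 28].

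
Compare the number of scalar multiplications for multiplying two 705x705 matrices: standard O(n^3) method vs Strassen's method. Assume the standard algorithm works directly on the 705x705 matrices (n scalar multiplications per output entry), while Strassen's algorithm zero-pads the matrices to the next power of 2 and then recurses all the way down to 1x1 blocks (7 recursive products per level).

Matrix multiplication for 705x705 matrices:

Strassen's algorithm requires power-of-2 dimensions. Pad 705x705 to 1024x1024 (next power of 2).

Standard algorithm: 705^3 = 350402625 multiplications
Strassen's algorithm: 7^(log2(1024)) = 7^10 = 282475249 multiplications
Savings: 350402625 - 282475249 = 67927376 multiplications

Standard: 350402625 multiplications (705^3). Strassen: 282475249 multiplications (7^10, after padding to 1024x1024). Strassen reduces 8 recursive multiplications to 7 at each level.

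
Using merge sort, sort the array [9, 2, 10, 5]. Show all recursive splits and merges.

Merge sort trace:

Split: [9, 2, 10, 5] -> [9, 2] and [10, 5]
  Split: [9, 2] -> [9] and [2]
  Merge: [9] + [2] -> [2, 9]
  Split: [10, 5] -> [10] and [5]
  Merge: [10] + [5] -> [5, 10]
Merge: [2, 9] + [5, 10] -> [2, 5, 9, 10]

Final sorted array: [2, 5, 9, 10]

The merge sort proceeds by recursively splitting the array and merging sorted halves.
After all merges, the sorted array is [2, 5, 9, 10].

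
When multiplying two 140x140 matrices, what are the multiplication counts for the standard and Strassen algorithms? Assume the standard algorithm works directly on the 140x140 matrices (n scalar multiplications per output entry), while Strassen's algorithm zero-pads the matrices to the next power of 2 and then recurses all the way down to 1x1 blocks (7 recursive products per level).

Matrix multiplication for 140x140 matrices:

Strassen's algorithm requires power-of-2 dimensions. Pad 140x140 to 256x256 (next power of 2).

Standard algorithm: 140^3 = 2744000 multiplications
Strassen's algorithm: 7^(log2(256)) = 7^8 = 5764801 multiplications
Difference: 2744000 - 5764801 = -3020801 (Strassen uses MORE here due to padding overhead — for small or just-over-power-of-2 n, padding can outweigh the per-level savings)

Standard: 2744000 multiplications (140^3). Strassen: 5764801 multiplications (7^8, after padding to 256x256). Strassen reduces 8 recursive multiplications to 7 at each level.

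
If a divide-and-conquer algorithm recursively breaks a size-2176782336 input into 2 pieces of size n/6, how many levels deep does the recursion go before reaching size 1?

For divide and conquer with division factor 6:

Problem sizes at each level:
Level 0: 2176782336
Level 1: 362797056
Level 2: 60466176
Level 3: 10077696
Level 4: 1679616
Level 5: 279936
Level 6: 46656
Level 7: 7776
Level 8: 1296
Level 9: 216
Level 10: 36
Level 11: 6
Level 12: 1

The root is level 0 and the size-1 base case is level 12 (the tree spans levels 0 through 12, i.e. 13 levels counting the root), so the depth is the number of divisions: log_6(2176782336) = 12

The recursion tree depth is log_6(2176782336) = 12. At each level, the problem size is divided by 6, so it takes 12 divisions to reduce to a base case of size 1. The algorithm makes 2 recursive calls at each level.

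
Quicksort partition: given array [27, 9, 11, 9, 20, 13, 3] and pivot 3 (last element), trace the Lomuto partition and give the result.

Lomuto partition with pivot = 3:

Initial array: [27, 9, 11, 9, 20, 13, 3]

arr[0]=27 > 3: no swap
arr[1]=9 > 3: no swap
arr[2]=11 > 3: no swap
arr[3]=9 > 3: no swap
arr[4]=20 > 3: no swap
arr[5]=13 > 3: no swap

Place pivot at position 0: [3, 9, 11, 9, 20, 13, 27]
Pivot position: 0

After partitioning with pivot 3, the array becomes [3, 9, 11, 9, 20, 13, 27]. The pivot is placed at index 0. All elements to the left of the pivot are <= 3, and all elements to the right are > 3.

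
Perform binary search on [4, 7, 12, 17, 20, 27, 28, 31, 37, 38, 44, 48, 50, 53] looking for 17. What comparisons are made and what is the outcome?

Binary search for 17 in [4, 7, 12, 17, 20, 27, 28, 31, 37, 38, 44, 48, 50, 53]:

lo=0, hi=13, mid=6, arr[mid]=28 -> 28 > 17, search left half
lo=0, hi=5, mid=2, arr[mid]=12 -> 12 < 17, search right half
lo=3, hi=5, mid=4, arr[mid]=20 -> 20 > 17, search left half
lo=3, hi=3, mid=3, arr[mid]=17 -> Found target at index 3!

Binary search finds 17 at index 3 after 4 comparisons. The search repeatedly halves the search space by comparing with the middle element.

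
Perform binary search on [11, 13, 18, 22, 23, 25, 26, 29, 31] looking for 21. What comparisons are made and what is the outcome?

Binary search for 21 in [11, 13, 18, 22, 23, 25, 26, 29, 31]:

lo=0, hi=8, mid=4, arr[mid]=23 -> 23 > 21, search left half
lo=0, hi=3, mid=1, arr[mid]=13 -> 13 < 21, search right half
lo=2, hi=3, mid=2, arr[mid]=18 -> 18 < 21, search right half
lo=3, hi=3, mid=3, arr[mid]=22 -> 22 > 21, search left half
lo=3 > hi=2, target 21 not found

Binary search determines that 21 is not in the array after 4 comparisons. The search space was exhausted without finding the target.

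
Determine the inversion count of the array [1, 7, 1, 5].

Finding inversions in [1, 7, 1, 5]:

(1, 2): arr[1]=7 > arr[2]=1
(1, 3): arr[1]=7 > arr[3]=5

Total inversions: 2

The array has 2 inversion(s): (1,2), (1,3). Each pair (i,j) satisfies i < j and arr[i] > arr[j].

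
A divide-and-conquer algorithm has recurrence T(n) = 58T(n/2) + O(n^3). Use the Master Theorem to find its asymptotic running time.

Master Theorem for T(n) = 58T(n/2) + O(n^3):

a = 58, b = 2, c = 3
log_b(a) = log_2(58) = 5.8580

Case 1: c = 3 < log_2(58) = 5.8580
T(n) = O(n^(log_2 58))

For T(n) = 58T(n/2) + O(n^3): log_2(58) = 5.8580. This is Case 1 of the Master Theorem (c < log_b(a), work dominated by leaves), giving O(n^(log_2 58)).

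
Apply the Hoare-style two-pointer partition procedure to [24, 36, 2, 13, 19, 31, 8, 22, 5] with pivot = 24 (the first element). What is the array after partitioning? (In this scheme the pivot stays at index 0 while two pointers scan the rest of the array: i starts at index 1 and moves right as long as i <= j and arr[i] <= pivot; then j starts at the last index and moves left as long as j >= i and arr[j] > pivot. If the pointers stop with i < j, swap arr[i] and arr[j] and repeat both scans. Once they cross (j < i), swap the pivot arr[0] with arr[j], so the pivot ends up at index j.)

Hoare-style two-pointer partition with pivot = 24:

Initial array: [24, 36, 2, 13, 19, 31, 8, 22, 5]

Pointers start at i = 1, j = 8.
i stops at index 1 (arr[1]=36 > 24), j stops at index 8 (arr[8]=5 <= 24): swap arr[1] and arr[8], array becomes [24, 5, 2, 13, 19, 31, 8, 22, 36]
i stops at index 5 (arr[5]=31 > 24), j stops at index 7 (arr[7]=22 <= 24): swap arr[5] and arr[7], array becomes [24, 5, 2, 13, 19, 22, 8, 31, 36]
i ends at 7, j ends at 6: the pointers have crossed (j < i), so scanning stops.

Swap pivot arr[0] with arr[6] to place pivot at position 6: [8, 5, 2, 13, 19, 22, 24, 31, 36]
Pivot position: 6

After partitioning with pivot 24, the array becomes [8, 5, 2, 13, 19, 22, 24, 31, 36]. The pivot is placed at index 6. All elements to the left of the pivot are <= 24, and all elements to the right are > 24.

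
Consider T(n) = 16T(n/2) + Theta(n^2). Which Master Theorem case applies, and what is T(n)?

Master Theorem for T(n) = 16T(n/2) + O(n^2):

a = 16, b = 2, c = 2
log_b(a) = log_2(16) = 4.0000

Case 1: c = 2 < log_2(16) = 4.0000
T(n) = O(n^(log_2 16)) = O(n^4)

For T(n) = 16T(n/2) + O(n^2): log_2(16) = 4.0000. This is Case 1 of the Master Theorem (c < log_b(a), work dominated by leaves), giving O(n^4).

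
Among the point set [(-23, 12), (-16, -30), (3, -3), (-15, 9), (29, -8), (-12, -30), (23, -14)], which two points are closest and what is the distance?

Computing all pairwise distances among 7 points:

d((-23, 12), (-16, -30)) = 42.5793
d((-23, 12), (3, -3)) = 30.0167
d((-23, 12), (-15, 9)) = 8.544
d((-23, 12), (29, -8)) = 55.7136
d((-23, 12), (-12, -30)) = 43.4166
d((-23, 12), (23, -14)) = 52.8394
d((-16, -30), (3, -3)) = 33.0151
d((-16, -30), (-15, 9)) = 39.0128
d((-16, -30), (29, -8)) = 50.0899
d((-16, -30), (-12, -30)) = 4.0 <-- minimum
d((-16, -30), (23, -14)) = 42.1545
d((3, -3), (-15, 9)) = 21.6333
d((3, -3), (29, -8)) = 26.4764
d((3, -3), (-12, -30)) = 30.8869
d((3, -3), (23, -14)) = 22.8254
d((-15, 9), (29, -8)) = 47.1699
d((-15, 9), (-12, -30)) = 39.1152
d((-15, 9), (23, -14)) = 44.4185
d((29, -8), (-12, -30)) = 46.5296
d((29, -8), (23, -14)) = 8.4853
d((-12, -30), (23, -14)) = 38.4838

Closest pair: (-16, -30) and (-12, -30) with distance 4.0

The closest pair is (-16, -30) and (-12, -30) with Euclidean distance 4.0. For 7 points, brute-force pairwise comparison is shown above. For large n, the divide-and-conquer algorithm (sort by x, recurse on halves, check the dividing strip) achieves O(n log n).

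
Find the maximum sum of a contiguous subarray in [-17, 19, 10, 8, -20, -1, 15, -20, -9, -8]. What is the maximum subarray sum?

Using Kadane's algorithm on [-17, 19, 10, 8, -20, -1, 15, -20, -9, -8]:

Scanning through the array:
Position 1 (value 19): max_ending_here = 19, max_so_far = 19
Position 2 (value 10): max_ending_here = 29, max_so_far = 29
Position 3 (value 8): max_ending_here = 37, max_so_far = 37
Position 4 (value -20): max_ending_here = 17, max_so_far = 37
Position 5 (value -1): max_ending_here = 16, max_so_far = 37
Position 6 (value 15): max_ending_here = 31, max_so_far = 37
Position 7 (value -20): max_ending_here = 11, max_so_far = 37
Position 8 (value -9): max_ending_here = 2, max_so_far = 37
Position 9 (value -8): max_ending_here = -6, max_so_far = 37

Maximum subarray: [19, 10, 8]
Maximum sum: 37

The maximum subarray is [19, 10, 8] with sum 37. This subarray runs from index 1 to index 3.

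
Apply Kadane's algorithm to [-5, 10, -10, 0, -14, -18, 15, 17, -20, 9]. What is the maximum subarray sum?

Using Kadane's algorithm on [-5, 10, -10, 0, -14, -18, 15, 17, -20, 9]:

Scanning through the array:
Position 1 (value 10): max_ending_here = 10, max_so_far = 10
Position 2 (value -10): max_ending_here = 0, max_so_far = 10
Position 3 (value 0): max_ending_here = 0, max_so_far = 10
Position 4 (value -14): max_ending_here = -14, max_so_far = 10
Position 5 (value -18): max_ending_here = -18, max_so_far = 10
Position 6 (value 15): max_ending_here = 15, max_so_far = 15
Position 7 (value 17): max_ending_here = 32, max_so_far = 32
Position 8 (value -20): max_ending_here = 12, max_so_far = 32
Position 9 (value 9): max_ending_here = 21, max_so_far = 32

Maximum subarray: [15, 17]
Maximum sum: 32

The maximum subarray is [15, 17] with sum 32. This subarray runs from index 6 to index 7.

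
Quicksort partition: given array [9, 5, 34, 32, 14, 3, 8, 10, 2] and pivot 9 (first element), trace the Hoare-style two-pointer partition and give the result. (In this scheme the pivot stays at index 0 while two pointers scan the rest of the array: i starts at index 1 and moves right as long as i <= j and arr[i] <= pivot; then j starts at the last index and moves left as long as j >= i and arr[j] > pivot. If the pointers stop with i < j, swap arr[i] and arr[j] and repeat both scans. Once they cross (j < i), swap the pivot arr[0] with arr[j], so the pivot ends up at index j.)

Hoare-style two-pointer partition with pivot = 9:

Initial array: [9, 5, 34, 32, 14, 3, 8, 10, 2]

Pointers start at i = 1, j = 8.
i stops at index 2 (arr[2]=34 > 9), j stops at index 8 (arr[8]=2 <= 9): swap arr[2] and arr[8], array becomes [9, 5, 2, 32, 14, 3, 8, 10, 34]
i stops at index 3 (arr[3]=32 > 9), j stops at index 6 (arr[6]=8 <= 9): swap arr[3] and arr[6], array becomes [9, 5, 2, 8, 14, 3, 32, 10, 34]
i stops at index 4 (arr[4]=14 > 9), j stops at index 5 (arr[5]=3 <= 9): swap arr[4] and arr[5], array becomes [9, 5, 2, 8, 3, 14, 32, 10, 34]
i ends at 5, j ends at 4: the pointers have crossed (j < i), so scanning stops.

Swap pivot arr[0] with arr[4] to place pivot at position 4: [3, 5, 2, 8, 9, 14, 32, 10, 34]
Pivot position: 4

After partitioning with pivot 9, the array becomes [3, 5, 2, 8, 9, 14, 32, 10, 34]. The pivot is placed at index 4. All elements to the left of the pivot are <= 9, and all elements to the right are > 9.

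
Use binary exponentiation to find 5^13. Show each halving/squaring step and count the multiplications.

Computing 5^13 by squaring (build up from 5^1; each line after the first costs one multiplication):

5^1 = 5
5^2 = (5^1)^2 = 5^2 = 25
5^3 = 5 * 5^2 = 5 * 25 = 125
5^6 = (5^3)^2 = 125^2 = 15625
5^12 = (5^6)^2 = 15625^2 = 244140625
5^13 = 5 * 5^12 = 5 * 244140625 = 1220703125

Result: 1220703125
Multiplications needed: 5 (5 lines after 5^1)

5^13 = 1220703125. Using exponentiation by squaring, this requires 5 multiplications. The key idea: if the exponent is even, square the half-power; if odd, multiply by the base once.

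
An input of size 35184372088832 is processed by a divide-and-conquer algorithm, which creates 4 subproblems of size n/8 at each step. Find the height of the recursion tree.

For divide and conquer with division factor 8:

Problem sizes at each level:
Level 0: 35184372088832
Level 1: 4398046511104
Level 2: 549755813888
Level 3: 68719476736
Level 4: 8589934592
Level 5: 1073741824
Level 6: 134217728
Level 7: 16777216
Level 8: 2097152
Level 9: 262144
Level 10: 32768
Level 11: 4096
Level 12: 512
Level 13: 64
Level 14: 8
Level 15: 1

The root is level 0 and the size-1 base case is level 15 (the tree spans levels 0 through 15, i.e. 16 levels counting the root), so the depth is the number of divisions: log_8(35184372088832) = 15

The recursion tree depth is log_8(35184372088832) = 15. At each level, the problem size is divided by 8, so it takes 15 divisions to reduce to a base case of size 1. The algorithm makes 4 recursive calls at each level.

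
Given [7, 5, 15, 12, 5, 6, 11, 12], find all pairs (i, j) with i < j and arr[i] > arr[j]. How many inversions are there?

Finding inversions in [7, 5, 15, 12, 5, 6, 11, 12]:

(0, 1): arr[0]=7 > arr[1]=5
(0, 4): arr[0]=7 > arr[4]=5
(0, 5): arr[0]=7 > arr[5]=6
(2, 3): arr[2]=15 > arr[3]=12
(2, 4): arr[2]=15 > arr[4]=5
(2, 5): arr[2]=15 > arr[5]=6
(2, 6): arr[2]=15 > arr[6]=11
(2, 7): arr[2]=15 > arr[7]=12
(3, 4): arr[3]=12 > arr[4]=5
(3, 5): arr[3]=12 > arr[5]=6
(3, 6): arr[3]=12 > arr[6]=11

Total inversions: 11

The array has 11 inversion(s): (0,1), (0,4), (0,5), (2,3), (2,4), (2,5), (2,6), (2,7), (3,4), (3,5), (3,6). Each pair (i,j) satisfies i < j and arr[i] > arr[j].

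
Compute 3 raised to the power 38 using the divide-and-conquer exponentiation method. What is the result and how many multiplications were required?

Computing 3^38 by squaring (build up from 3^1; each line after the first costs one multiplication):

3^1 = 3
3^2 = (3^1)^2 = 3^2 = 9
3^4 = (3^2)^2 = 9^2 = 81
3^8 = (3^4)^2 = 81^2 = 6561
3^9 = 3 * 3^8 = 3 * 6561 = 19683
3^18 = (3^9)^2 = 19683^2 = 387420489
3^19 = 3 * 3^18 = 3 * 387420489 = 1162261467
3^38 = (3^19)^2 = 1162261467^2 = 1350851717672992089

Result: 1350851717672992089
Multiplications needed: 7 (7 lines after 3^1)

3^38 = 1350851717672992089. Using exponentiation by squaring, this requires 7 multiplications. The key idea: if the exponent is even, square the half-power; if odd, multiply by the base once.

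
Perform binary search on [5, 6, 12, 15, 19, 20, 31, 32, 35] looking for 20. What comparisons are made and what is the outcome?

Binary search for 20 in [5, 6, 12, 15, 19, 20, 31, 32, 35]:

lo=0, hi=8, mid=4, arr[mid]=19 -> 19 < 20, search right half
lo=5, hi=8, mid=6, arr[mid]=31 -> 31 > 20, search left half
lo=5, hi=5, mid=5, arr[mid]=20 -> Found target at index 5!

Binary search finds 20 at index 5 after 3 comparisons. The search repeatedly halves the search space by comparing with the middle element.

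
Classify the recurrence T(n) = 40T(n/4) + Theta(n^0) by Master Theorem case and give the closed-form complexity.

Master Theorem for T(n) = 40T(n/4) + O(n^0):

a = 40, b = 4, c = 0
log_b(a) = log_4(40) = 2.6610

Case 1: c = 0 < log_4(40) = 2.6610
T(n) = O(n^(log_4 40))

For T(n) = 40T(n/4) + O(n^0): log_4(40) = 2.6610. This is Case 1 of the Master Theorem (c < log_b(a), work dominated by leaves), giving O(n^(log_4 40)).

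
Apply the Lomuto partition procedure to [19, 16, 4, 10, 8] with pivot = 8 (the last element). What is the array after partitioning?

Lomuto partition with pivot = 8:

Initial array: [19, 16, 4, 10, 8]

arr[0]=19 > 8: no swap
arr[1]=16 > 8: no swap
arr[2]=4 <= 8: swap with position 0, array becomes [4, 16, 19, 10, 8]
arr[3]=10 > 8: no swap

Place pivot at position 1: [4, 8, 19, 10, 16]
Pivot position: 1

After partitioning with pivot 8, the array becomes [4, 8, 19, 10, 16]. The pivot is placed at index 1. All elements to the left of the pivot are <= 8, and all elements to the right are > 8.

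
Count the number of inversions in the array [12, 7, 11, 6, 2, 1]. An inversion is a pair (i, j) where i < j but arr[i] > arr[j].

Finding inversions in [12, 7, 11, 6, 2, 1]:

(0, 1): arr[0]=12 > arr[1]=7
(0, 2): arr[0]=12 > arr[2]=11
(0, 3): arr[0]=12 > arr[3]=6
(0, 4): arr[0]=12 > arr[4]=2
(0, 5): arr[0]=12 > arr[5]=1
(1, 3): arr[1]=7 > arr[3]=6
(1, 4): arr[1]=7 > arr[4]=2
(1, 5): arr[1]=7 > arr[5]=1
(2, 3): arr[2]=11 > arr[3]=6
(2, 4): arr[2]=11 > arr[4]=2
(2, 5): arr[2]=11 > arr[5]=1
(3, 4): arr[3]=6 > arr[4]=2
(3, 5): arr[3]=6 > arr[5]=1
(4, 5): arr[4]=2 > arr[5]=1

Total inversions: 14

The array has 14 inversion(s): (0,1), (0,2), (0,3), (0,4), (0,5), (1,3), (1,4), (1,5), (2,3), (2,4), (2,5), (3,4), (3,5), (4,5). Each pair (i,j) satisfies i < j and arr[i] > arr[j].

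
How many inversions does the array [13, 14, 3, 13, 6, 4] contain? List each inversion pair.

Finding inversions in [13, 14, 3, 13, 6, 4]:

(0, 2): arr[0]=13 > arr[2]=3
(0, 4): arr[0]=13 > arr[4]=6
(0, 5): arr[0]=13 > arr[5]=4
(1, 2): arr[1]=14 > arr[2]=3
(1, 3): arr[1]=14 > arr[3]=13
(1, 4): arr[1]=14 > arr[4]=6
(1, 5): arr[1]=14 > arr[5]=4
(3, 4): arr[3]=13 > arr[4]=6
(3, 5): arr[3]=13 > arr[5]=4
(4, 5): arr[4]=6 > arr[5]=4

Total inversions: 10

The array has 10 inversion(s): (0,2), (0,4), (0,5), (1,2), (1,3), (1,4), (1,5), (3,4), (3,5), (4,5). Each pair (i,j) satisfies i < j and arr[i] > arr[j].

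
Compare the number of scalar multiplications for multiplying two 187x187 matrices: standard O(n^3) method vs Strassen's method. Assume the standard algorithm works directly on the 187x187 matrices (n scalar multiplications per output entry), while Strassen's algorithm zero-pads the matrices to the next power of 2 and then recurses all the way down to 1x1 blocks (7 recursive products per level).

Matrix multiplication for 187x187 matrices:

Strassen's algorithm requires power-of-2 dimensions. Pad 187x187 to 256x256 (next power of 2).

Standard algorithm: 187^3 = 6539203 multiplications
Strassen's algorithm: 7^(log2(256)) = 7^8 = 5764801 multiplications
Savings: 6539203 - 5764801 = 774402 multiplications

Standard: 6539203 multiplications (187^3). Strassen: 5764801 multiplications (7^8, after padding to 256x256). Strassen reduces 8 recursive multiplications to 7 at each level.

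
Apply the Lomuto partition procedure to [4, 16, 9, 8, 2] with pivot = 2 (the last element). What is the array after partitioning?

Lomuto partition with pivot = 2:

Initial array: [4, 16, 9, 8, 2]

arr[0]=4 > 2: no swap
arr[1]=16 > 2: no swap
arr[2]=9 > 2: no swap
arr[3]=8 > 2: no swap

Place pivot at position 0: [2, 16, 9, 8, 4]
Pivot position: 0

After partitioning with pivot 2, the array becomes [2, 16, 9, 8, 4]. The pivot is placed at index 0. All elements to the left of the pivot are <= 2, and all elements to the right are > 2.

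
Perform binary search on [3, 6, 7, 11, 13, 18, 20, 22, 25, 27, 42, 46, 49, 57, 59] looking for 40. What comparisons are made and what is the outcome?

Binary search for 40 in [3, 6, 7, 11, 13, 18, 20, 22, 25, 27, 42, 46, 49, 57, 59]:

lo=0, hi=14, mid=7, arr[mid]=22 -> 22 < 40, search right half
lo=8, hi=14, mid=11, arr[mid]=46 -> 46 > 40, search left half
lo=8, hi=10, mid=9, arr[mid]=27 -> 27 < 40, search right half
lo=10, hi=10, mid=10, arr[mid]=42 -> 42 > 40, search left half
lo=10 > hi=9, target 40 not found

Binary search determines that 40 is not in the array after 4 comparisons. The search space was exhausted without finding the target.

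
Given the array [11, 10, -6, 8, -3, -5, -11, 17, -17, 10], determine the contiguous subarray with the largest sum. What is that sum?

Using Kadane's algorithm on [11, 10, -6, 8, -3, -5, -11, 17, -17, 10]:

Scanning through the array:
Position 1 (value 10): max_ending_here = 21, max_so_far = 21
Position 2 (value -6): max_ending_here = 15, max_so_far = 21
Position 3 (value 8): max_ending_here = 23, max_so_far = 23
Position 4 (value -3): max_ending_here = 20, max_so_far = 23
Position 5 (value -5): max_ending_here = 15, max_so_far = 23
Position 6 (value -11): max_ending_here = 4, max_so_far = 23
Position 7 (value 17): max_ending_here = 21, max_so_far = 23
Position 8 (value -17): max_ending_here = 4, max_so_far = 23
Position 9 (value 10): max_ending_here = 14, max_so_far = 23

Maximum subarray: [11, 10, -6, 8]
Maximum sum: 23

The maximum subarray is [11, 10, -6, 8] with sum 23. This subarray runs from index 0 to index 3.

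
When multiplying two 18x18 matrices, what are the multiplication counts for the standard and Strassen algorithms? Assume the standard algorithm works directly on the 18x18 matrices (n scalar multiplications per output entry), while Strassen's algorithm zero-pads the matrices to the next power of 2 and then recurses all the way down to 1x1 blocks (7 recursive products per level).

Matrix multiplication for 18x18 matrices:

Strassen's algorithm requires power-of-2 dimensions. Pad 18x18 to 32x32 (next power of 2).

Standard algorithm: 18^3 = 5832 multiplications
Strassen's algorithm: 7^(log2(32)) = 7^5 = 16807 multiplications
Difference: 5832 - 16807 = -10975 (Strassen uses MORE here due to padding overhead — for small or just-over-power-of-2 n, padding can outweigh the per-level savings)

Standard: 5832 multiplications (18^3). Strassen: 16807 multiplications (7^5, after padding to 32x32). Strassen reduces 8 recursive multiplications to 7 at each level.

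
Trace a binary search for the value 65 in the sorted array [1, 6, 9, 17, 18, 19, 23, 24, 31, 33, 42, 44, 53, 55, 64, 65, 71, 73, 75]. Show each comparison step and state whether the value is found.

Binary search for 65 in [1, 6, 9, 17, 18, 19, 23, 24, 31, 33, 42, 44, 53, 55, 64, 65, 71, 73, 75]:

lo=0, hi=18, mid=9, arr[mid]=33 -> 33 < 65, search right half
lo=10, hi=18, mid=14, arr[mid]=64 -> 64 < 65, search right half
lo=15, hi=18, mid=16, arr[mid]=71 -> 71 > 65, search left half
lo=15, hi=15, mid=15, arr[mid]=65 -> Found target at index 15!

Binary search finds 65 at index 15 after 4 comparisons. The search repeatedly halves the search space by comparing with the middle element.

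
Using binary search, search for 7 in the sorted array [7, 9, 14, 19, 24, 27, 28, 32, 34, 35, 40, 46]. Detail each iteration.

Binary search for 7 in [7, 9, 14, 19, 24, 27, 28, 32, 34, 35, 40, 46]:

lo=0, hi=11, mid=5, arr[mid]=27 -> 27 > 7, search left half
lo=0, hi=4, mid=2, arr[mid]=14 -> 14 > 7, search left half
lo=0, hi=1, mid=0, arr[mid]=7 -> Found target at index 0!

Binary search finds 7 at index 0 after 3 comparisons. The search repeatedly halves the search space by comparing with the middle element.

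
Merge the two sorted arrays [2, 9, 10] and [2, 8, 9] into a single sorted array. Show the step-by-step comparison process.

Merging process:

Compare 2 vs 2: take 2 from left. Merged: [2]
Compare 9 vs 2: take 2 from right. Merged: [2, 2]
Compare 9 vs 8: take 8 from right. Merged: [2, 2, 8]
Compare 9 vs 9: take 9 from left. Merged: [2, 2, 8, 9]
Compare 10 vs 9: take 9 from right. Merged: [2, 2, 8, 9, 9]
Append remaining from left: [10]. Merged: [2, 2, 8, 9, 9, 10]

Final merged array: [2, 2, 8, 9, 9, 10]
Total comparisons: 5

The merged array is [2, 2, 8, 9, 9, 10], requiring 5 comparisons. The merge step runs in O(n) time where n is the total number of elements.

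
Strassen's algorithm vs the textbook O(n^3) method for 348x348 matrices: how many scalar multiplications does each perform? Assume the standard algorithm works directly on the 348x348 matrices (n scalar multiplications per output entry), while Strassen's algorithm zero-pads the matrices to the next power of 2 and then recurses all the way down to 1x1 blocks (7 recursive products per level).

Matrix multiplication for 348x348 matrices:

Strassen's algorithm requires power-of-2 dimensions. Pad 348x348 to 512x512 (next power of 2).

Standard algorithm: 348^3 = 42144192 multiplications
Strassen's algorithm: 7^(log2(512)) = 7^9 = 40353607 multiplications
Savings: 42144192 - 40353607 = 1790585 multiplications

Standard: 42144192 multiplications (348^3). Strassen: 40353607 multiplications (7^9, after padding to 512x512). Strassen reduces 8 recursive multiplications to 7 at each level.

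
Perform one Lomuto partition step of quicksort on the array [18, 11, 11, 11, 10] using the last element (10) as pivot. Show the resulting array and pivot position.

Lomuto partition with pivot = 10:

Initial array: [18, 11, 11, 11, 10]

arr[0]=18 > 10: no swap
arr[1]=11 > 10: no swap
arr[2]=11 > 10: no swap
arr[3]=11 > 10: no swap

Place pivot at position 0: [10, 11, 11, 11, 18]
Pivot position: 0

After partitioning with pivot 10, the array becomes [10, 11, 11, 11, 18]. The pivot is placed at index 0. All elements to the left of the pivot are <= 10, and all elements to the right are > 10.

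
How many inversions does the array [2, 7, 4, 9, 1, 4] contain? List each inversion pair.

Finding inversions in [2, 7, 4, 9, 1, 4]:

(0, 4): arr[0]=2 > arr[4]=1
(1, 2): arr[1]=7 > arr[2]=4
(1, 4): arr[1]=7 > arr[4]=1
(1, 5): arr[1]=7 > arr[5]=4
(2, 4): arr[2]=4 > arr[4]=1
(3, 4): arr[3]=9 > arr[4]=1
(3, 5): arr[3]=9 > arr[5]=4

Total inversions: 7

The array has 7 inversion(s): (0,4), (1,2), (1,4), (1,5), (2,4), (3,4), (3,5). Each pair (i,j) satisfies i < j and arr[i] > arr[j].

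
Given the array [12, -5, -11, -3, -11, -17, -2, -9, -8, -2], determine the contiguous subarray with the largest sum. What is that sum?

Using Kadane's algorithm on [12, -5, -11, -3, -11, -17, -2, -9, -8, -2]:

Scanning through the array:
Position 1 (value -5): max_ending_here = 7, max_so_far = 12
Position 2 (value -11): max_ending_here = -4, max_so_far = 12
Position 3 (value -3): max_ending_here = -3, max_so_far = 12
Position 4 (value -11): max_ending_here = -11, max_so_far = 12
Position 5 (value -17): max_ending_here = -17, max_so_far = 12
Position 6 (value -2): max_ending_here = -2, max_so_far = 12
Position 7 (value -9): max_ending_here = -9, max_so_far = 12
Position 8 (value -8): max_ending_here = -8, max_so_far = 12
Position 9 (value -2): max_ending_here = -2, max_so_far = 12

Maximum subarray: [12]
Maximum sum: 12

The maximum subarray is [12] with sum 12. This subarray runs from index 0 to index 0.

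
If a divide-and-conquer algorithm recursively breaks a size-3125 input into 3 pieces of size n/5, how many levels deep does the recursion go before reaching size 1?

For divide and conquer with division factor 5:

Problem sizes at each level:
Level 0: 3125
Level 1: 625
Level 2: 125
Level 3: 25
Level 4: 5
Level 5: 1

The root is level 0 and the size-1 base case is level 5 (the tree spans levels 0 through 5, i.e. 6 levels counting the root), so the depth is the number of divisions: log_5(3125) = 5

The recursion tree depth is log_5(3125) = 5. At each level, the problem size is divided by 5, so it takes 5 divisions to reduce to a base case of size 1. The algorithm makes 3 recursive calls at each level.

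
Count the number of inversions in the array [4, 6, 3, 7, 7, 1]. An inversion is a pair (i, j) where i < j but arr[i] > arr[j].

Finding inversions in [4, 6, 3, 7, 7, 1]:

(0, 2): arr[0]=4 > arr[2]=3
(0, 5): arr[0]=4 > arr[5]=1
(1, 2): arr[1]=6 > arr[2]=3
(1, 5): arr[1]=6 > arr[5]=1
(2, 5): arr[2]=3 > arr[5]=1
(3, 5): arr[3]=7 > arr[5]=1
(4, 5): arr[4]=7 > arr[5]=1

Total inversions: 7

The array has 7 inversion(s): (0,2), (0,5), (1,2), (1,5), (2,5), (3,5), (4,5). Each pair (i,j) satisfies i < j and arr[i] > arr[j].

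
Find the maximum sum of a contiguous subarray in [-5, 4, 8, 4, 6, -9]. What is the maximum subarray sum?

Using Kadane's algorithm on [-5, 4, 8, 4, 6, -9]:

Scanning through the array:
Position 1 (value 4): max_ending_here = 4, max_so_far = 4
Position 2 (value 8): max_ending_here = 12, max_so_far = 12
Position 3 (value 4): max_ending_here = 16, max_so_far = 16
Position 4 (value 6): max_ending_here = 22, max_so_far = 22
Position 5 (value -9): max_ending_here = 13, max_so_far = 22

Maximum subarray: [4, 8, 4, 6]
Maximum sum: 22

The maximum subarray is [4, 8, 4, 6] with sum 22. This subarray runs from index 1 to index 4.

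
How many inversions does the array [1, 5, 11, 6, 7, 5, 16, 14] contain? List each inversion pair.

Finding inversions in [1, 5, 11, 6, 7, 5, 16, 14]:

(2, 3): arr[2]=11 > arr[3]=6
(2, 4): arr[2]=11 > arr[4]=7
(2, 5): arr[2]=11 > arr[5]=5
(3, 5): arr[3]=6 > arr[5]=5
(4, 5): arr[4]=7 > arr[5]=5
(6, 7): arr[6]=16 > arr[7]=14

Total inversions: 6

The array has 6 inversion(s): (2,3), (2,4), (2,5), (3,5), (4,5), (6,7). Each pair (i,j) satisfies i < j and arr[i] > arr[j].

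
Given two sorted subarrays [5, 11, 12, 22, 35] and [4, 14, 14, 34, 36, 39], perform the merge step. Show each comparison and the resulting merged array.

Merging process:

Compare 5 vs 4: take 4 from right. Merged: [4]
Compare 5 vs 14: take 5 from left. Merged: [4, 5]
Compare 11 vs 14: take 11 from left. Merged: [4, 5, 11]
Compare 12 vs 14: take 12 from left. Merged: [4, 5, 11, 12]
Compare 22 vs 14: take 14 from right. Merged: [4, 5, 11, 12, 14]
Compare 22 vs 14: take 14 from right. Merged: [4, 5, 11, 12, 14, 14]
Compare 22 vs 34: take 22 from left. Merged: [4, 5, 11, 12, 14, 14, 22]
Compare 35 vs 34: take 34 from right. Merged: [4, 5, 11, 12, 14, 14, 22, 34]
Compare 35 vs 36: take 35 from left. Merged: [4, 5, 11, 12, 14, 14, 22, 34, 35]
Append remaining from right: [36, 39]. Merged: [4, 5, 11, 12, 14, 14, 22, 34, 35, 36, 39]

Final merged array: [4, 5, 11, 12, 14, 14, 22, 34, 35, 36, 39]
Total comparisons: 9

The merged array is [4, 5, 11, 12, 14, 14, 22, 34, 35, 36, 39], requiring 9 comparisons. The merge step runs in O(n) time where n is the total number of elements.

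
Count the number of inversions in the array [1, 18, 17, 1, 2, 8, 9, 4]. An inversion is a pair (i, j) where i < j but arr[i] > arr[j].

Finding inversions in [1, 18, 17, 1, 2, 8, 9, 4]:

(1, 2): arr[1]=18 > arr[2]=17
(1, 3): arr[1]=18 > arr[3]=1
(1, 4): arr[1]=18 > arr[4]=2
(1, 5): arr[1]=18 > arr[5]=8
(1, 6): arr[1]=18 > arr[6]=9
(1, 7): arr[1]=18 > arr[7]=4
(2, 3): arr[2]=17 > arr[3]=1
(2, 4): arr[2]=17 > arr[4]=2
(2, 5): arr[2]=17 > arr[5]=8
(2, 6): arr[2]=17 > arr[6]=9
(2, 7): arr[2]=17 > arr[7]=4
(5, 7): arr[5]=8 > arr[7]=4
(6, 7): arr[6]=9 > arr[7]=4

Total inversions: 13

The array has 13 inversion(s): (1,2), (1,3), (1,4), (1,5), (1,6), (1,7), (2,3), (2,4), (2,5), (2,6), (2,7), (5,7), (6,7). Each pair (i,j) satisfies i < j and arr[i] > arr[j].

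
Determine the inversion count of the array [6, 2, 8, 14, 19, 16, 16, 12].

Finding inversions in [6, 2, 8, 14, 19, 16, 16, 12]:

(0, 1): arr[0]=6 > arr[1]=2
(3, 7): arr[3]=14 > arr[7]=12
(4, 5): arr[4]=19 > arr[5]=16
(4, 6): arr[4]=19 > arr[6]=16
(4, 7): arr[4]=19 > arr[7]=12
(5, 7): arr[5]=16 > arr[7]=12
(6, 7): arr[6]=16 > arr[7]=12

Total inversions: 7

The array has 7 inversion(s): (0,1), (3,7), (4,5), (4,6), (4,7), (5,7), (6,7). Each pair (i,j) satisfies i < j and arr[i] > arr[j].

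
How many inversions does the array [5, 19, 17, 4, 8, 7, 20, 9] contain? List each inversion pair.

Finding inversions in [5, 19, 17, 4, 8, 7, 20, 9]:

(0, 3): arr[0]=5 > arr[3]=4
(1, 2): arr[1]=19 > arr[2]=17
(1, 3): arr[1]=19 > arr[3]=4
(1, 4): arr[1]=19 > arr[4]=8
(1, 5): arr[1]=19 > arr[5]=7
(1, 7): arr[1]=19 > arr[7]=9
(2, 3): arr[2]=17 > arr[3]=4
(2, 4): arr[2]=17 > arr[4]=8
(2, 5): arr[2]=17 > arr[5]=7
(2, 7): arr[2]=17 > arr[7]=9
(4, 5): arr[4]=8 > arr[5]=7
(6, 7): arr[6]=20 > arr[7]=9

Total inversions: 12

The array has 12 inversion(s): (0,3), (1,2), (1,3), (1,4), (1,5), (1,7), (2,3), (2,4), (2,5), (2,7), (4,5), (6,7). Each pair (i,j) satisfies i < j and arr[i] > arr[j].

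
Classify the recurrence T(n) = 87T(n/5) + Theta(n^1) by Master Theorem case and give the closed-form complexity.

Master Theorem for T(n) = 87T(n/5) + O(n^1):

a = 87, b = 5, c = 1
log_b(a) = log_5(87) = 2.7748

Case 1: c = 1 < log_5(87) = 2.7748
T(n) = O(n^(log_5 87))

For T(n) = 87T(n/5) + O(n^1): log_5(87) = 2.7748. This is Case 1 of the Master Theorem (c < log_b(a), work dominated by leaves), giving O(n^(log_5 87)).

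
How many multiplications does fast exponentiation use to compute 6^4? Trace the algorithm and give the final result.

Computing 6^4 by squaring (build up from 6^1; each line after the first costs one multiplication):

6^1 = 6
6^2 = (6^1)^2 = 6^2 = 36
6^4 = (6^2)^2 = 36^2 = 1296

Result: 1296
Multiplications needed: 2 (2 lines after 6^1)

6^4 = 1296. Using exponentiation by squaring, this requires 2 multiplications. The key idea: if the exponent is even, square the half-power; if odd, multiply by the base once.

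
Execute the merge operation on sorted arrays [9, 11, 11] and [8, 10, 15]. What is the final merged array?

Merging process:

Compare 9 vs 8: take 8 from right. Merged: [8]
Compare 9 vs 10: take 9 from left. Merged: [8, 9]
Compare 11 vs 10: take 10 from right. Merged: [8, 9, 10]
Compare 11 vs 15: take 11 from left. Merged: [8, 9, 10, 11]
Compare 11 vs 15: take 11 from left. Merged: [8, 9, 10, 11, 11]
Append remaining from right: [15]. Merged: [8, 9, 10, 11, 11, 15]

Final merged array: [8, 9, 10, 11, 11, 15]
Total comparisons: 5

The merged array is [8, 9, 10, 11, 11, 15], requiring 5 comparisons. The merge step runs in O(n) time where n is the total number of elements.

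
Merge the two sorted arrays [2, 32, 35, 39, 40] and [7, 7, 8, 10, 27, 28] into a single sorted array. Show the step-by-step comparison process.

Merging process:

Compare 2 vs 7: take 2 from left. Merged: [2]
Compare 32 vs 7: take 7 from right. Merged: [2, 7]
Compare 32 vs 7: take 7 from right. Merged: [2, 7, 7]
Compare 32 vs 8: take 8 from right. Merged: [2, 7, 7, 8]
Compare 32 vs 10: take 10 from right. Merged: [2, 7, 7, 8, 10]
Compare 32 vs 27: take 27 from right. Merged: [2, 7, 7, 8, 10, 27]
Compare 32 vs 28: take 28 from right. Merged: [2, 7, 7, 8, 10, 27, 28]
Append remaining from left: [32, 35, 39, 40]. Merged: [2, 7, 7, 8, 10, 27, 28, 32, 35, 39, 40]

Final merged array: [2, 7, 7, 8, 10, 27, 28, 32, 35, 39, 40]
Total comparisons: 7

The merged array is [2, 7, 7, 8, 10, 27, 28, 32, 35, 39, 40], requiring 7 comparisons. The merge step runs in O(n) time where n is the total number of elements.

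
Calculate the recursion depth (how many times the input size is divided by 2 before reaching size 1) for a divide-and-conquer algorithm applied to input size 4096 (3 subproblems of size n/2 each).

For divide and conquer with division factor 2:

Problem sizes at each level:
Level 0: 4096
Level 1: 2048
Level 2: 1024
Level 3: 512
Level 4: 256
Level 5: 128
Level 6: 64
Level 7: 32
Level 8: 16
Level 9: 8
Level 10: 4
Level 11: 2
Level 12: 1

The root is level 0 and the size-1 base case is level 12 (the tree spans levels 0 through 12, i.e. 13 levels counting the root), so the depth is the number of divisions: log_2(4096) = 12

The recursion tree depth is log_2(4096) = 12. At each level, the problem size is divided by 2, so it takes 12 divisions to reduce to a base case of size 1. The algorithm makes 3 recursive calls at each level.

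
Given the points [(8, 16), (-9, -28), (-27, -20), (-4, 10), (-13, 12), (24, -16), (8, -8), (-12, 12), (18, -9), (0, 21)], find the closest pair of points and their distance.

Computing all pairwise distances among 10 points:

d((8, 16), (-9, -28)) = 47.1699
d((8, 16), (-27, -20)) = 50.2096
d((8, 16), (-4, 10)) = 13.4164
d((8, 16), (-13, 12)) = 21.3776
d((8, 16), (24, -16)) = 35.7771
d((8, 16), (8, -8)) = 24.0
d((8, 16), (-12, 12)) = 20.3961
d((8, 16), (18, -9)) = 26.9258
d((8, 16), (0, 21)) = 9.434
d((-9, -28), (-27, -20)) = 19.6977
d((-9, -28), (-4, 10)) = 38.3275
d((-9, -28), (-13, 12)) = 40.1995
d((-9, -28), (24, -16)) = 35.1141
d((-9, -28), (8, -8)) = 26.2488
d((-9, -28), (-12, 12)) = 40.1123
d((-9, -28), (18, -9)) = 33.0151
d((-9, -28), (0, 21)) = 49.8197
d((-27, -20), (-4, 10)) = 37.8021
d((-27, -20), (-13, 12)) = 34.9285
d((-27, -20), (24, -16)) = 51.1566
d((-27, -20), (8, -8)) = 37.0
d((-27, -20), (-12, 12)) = 35.3412
d((-27, -20), (18, -9)) = 46.3249
d((-27, -20), (0, 21)) = 49.0918
d((-4, 10), (-13, 12)) = 9.2195
d((-4, 10), (24, -16)) = 38.2099
d((-4, 10), (8, -8)) = 21.6333
d((-4, 10), (-12, 12)) = 8.2462
d((-4, 10), (18, -9)) = 29.0689
d((-4, 10), (0, 21)) = 11.7047
d((-13, 12), (24, -16)) = 46.4004
d((-13, 12), (8, -8)) = 29.0
d((-13, 12), (-12, 12)) = 1.0 <-- minimum
d((-13, 12), (18, -9)) = 37.4433
d((-13, 12), (0, 21)) = 15.8114
d((24, -16), (8, -8)) = 17.8885
d((24, -16), (-12, 12)) = 45.607
d((24, -16), (18, -9)) = 9.2195
d((24, -16), (0, 21)) = 44.1022
d((8, -8), (-12, 12)) = 28.2843
d((8, -8), (18, -9)) = 10.0499
d((8, -8), (0, 21)) = 30.0832
d((-12, 12), (18, -9)) = 36.6197
d((-12, 12), (0, 21)) = 15.0
d((18, -9), (0, 21)) = 34.9857

Closest pair: (-13, 12) and (-12, 12) with distance 1.0

The closest pair is (-13, 12) and (-12, 12) with Euclidean distance 1.0. For 10 points, brute-force pairwise comparison is shown above. For large n, the divide-and-conquer algorithm (sort by x, recurse on halves, check the dividing strip) achieves O(n log n).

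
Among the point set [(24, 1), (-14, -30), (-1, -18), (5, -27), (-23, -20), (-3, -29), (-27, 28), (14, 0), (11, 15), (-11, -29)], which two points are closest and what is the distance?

Computing all pairwise distances among 10 points:

d((24, 1), (-14, -30)) = 49.0408
d((24, 1), (-1, -18)) = 31.4006
d((24, 1), (5, -27)) = 33.8378
d((24, 1), (-23, -20)) = 51.4782
d((24, 1), (-3, -29)) = 40.3609
d((24, 1), (-27, 28)) = 57.7062
d((24, 1), (14, 0)) = 10.0499
d((24, 1), (11, 15)) = 19.105
d((24, 1), (-11, -29)) = 46.0977
d((-14, -30), (-1, -18)) = 17.6918
d((-14, -30), (5, -27)) = 19.2354
d((-14, -30), (-23, -20)) = 13.4536
d((-14, -30), (-3, -29)) = 11.0454
d((-14, -30), (-27, 28)) = 59.439
d((-14, -30), (14, 0)) = 41.0366
d((-14, -30), (11, 15)) = 51.4782
d((-14, -30), (-11, -29)) = 3.1623 <-- minimum
d((-1, -18), (5, -27)) = 10.8167
d((-1, -18), (-23, -20)) = 22.0907
d((-1, -18), (-3, -29)) = 11.1803
d((-1, -18), (-27, 28)) = 52.8394
d((-1, -18), (14, 0)) = 23.4307
d((-1, -18), (11, 15)) = 35.1141
d((-1, -18), (-11, -29)) = 14.8661
d((5, -27), (-23, -20)) = 28.8617
d((5, -27), (-3, -29)) = 8.2462
d((5, -27), (-27, 28)) = 63.6318
d((5, -27), (14, 0)) = 28.4605
d((5, -27), (11, 15)) = 42.4264
d((5, -27), (-11, -29)) = 16.1245
d((-23, -20), (-3, -29)) = 21.9317
d((-23, -20), (-27, 28)) = 48.1664
d((-23, -20), (14, 0)) = 42.0595
d((-23, -20), (11, 15)) = 48.7955
d((-23, -20), (-11, -29)) = 15.0
d((-3, -29), (-27, 28)) = 61.8466
d((-3, -29), (14, 0)) = 33.6155
d((-3, -29), (11, 15)) = 46.1736
d((-3, -29), (-11, -29)) = 8.0
d((-27, 28), (14, 0)) = 49.6488
d((-27, 28), (11, 15)) = 40.1622
d((-27, 28), (-11, -29)) = 59.203
d((14, 0), (11, 15)) = 15.2971
d((14, 0), (-11, -29)) = 38.2884
d((11, 15), (-11, -29)) = 49.1935

Closest pair: (-14, -30) and (-11, -29) with distance 3.1623

The closest pair is (-14, -30) and (-11, -29) with Euclidean distance 3.1623. For 10 points, brute-force pairwise comparison is shown above. For large n, the divide-and-conquer algorithm (sort by x, recurse on halves, check the dividing strip) achieves O(n log n).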